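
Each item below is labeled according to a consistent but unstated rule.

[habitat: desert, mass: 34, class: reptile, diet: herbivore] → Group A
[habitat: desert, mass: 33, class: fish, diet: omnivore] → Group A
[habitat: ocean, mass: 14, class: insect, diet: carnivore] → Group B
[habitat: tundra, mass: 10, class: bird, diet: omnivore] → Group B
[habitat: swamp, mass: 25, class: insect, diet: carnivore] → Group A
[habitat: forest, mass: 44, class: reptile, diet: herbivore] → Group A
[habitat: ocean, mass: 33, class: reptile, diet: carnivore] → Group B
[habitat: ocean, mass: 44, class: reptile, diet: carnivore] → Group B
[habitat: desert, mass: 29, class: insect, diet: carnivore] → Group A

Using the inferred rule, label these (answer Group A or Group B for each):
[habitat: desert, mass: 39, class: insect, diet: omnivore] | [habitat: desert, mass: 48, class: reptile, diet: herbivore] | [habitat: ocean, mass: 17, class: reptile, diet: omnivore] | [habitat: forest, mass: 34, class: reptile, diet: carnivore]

Group A, Group A, Group B, Group A

The distinguishing property — habitat is not ocean AND mass ≥ 14 — holds for all the 'Group A' cases and none of the 'Group B' cases.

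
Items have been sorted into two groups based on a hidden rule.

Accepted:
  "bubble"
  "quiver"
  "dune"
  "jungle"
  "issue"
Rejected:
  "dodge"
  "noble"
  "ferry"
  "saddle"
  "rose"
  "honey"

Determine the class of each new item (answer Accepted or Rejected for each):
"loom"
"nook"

Rejected, Rejected

A rule that fits every label: contains 'u' — true of each 'Accepted' example, false of each 'Rejected' one.
"loom" — no 'u', hence Rejected. "nook" — no 'u', hence Rejected.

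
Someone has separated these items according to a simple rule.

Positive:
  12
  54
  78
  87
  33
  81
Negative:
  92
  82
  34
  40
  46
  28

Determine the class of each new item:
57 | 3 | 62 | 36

Positive, Positive, Negative, Positive

The pattern is that an item is 'Positive' exactly when: multiple of 3.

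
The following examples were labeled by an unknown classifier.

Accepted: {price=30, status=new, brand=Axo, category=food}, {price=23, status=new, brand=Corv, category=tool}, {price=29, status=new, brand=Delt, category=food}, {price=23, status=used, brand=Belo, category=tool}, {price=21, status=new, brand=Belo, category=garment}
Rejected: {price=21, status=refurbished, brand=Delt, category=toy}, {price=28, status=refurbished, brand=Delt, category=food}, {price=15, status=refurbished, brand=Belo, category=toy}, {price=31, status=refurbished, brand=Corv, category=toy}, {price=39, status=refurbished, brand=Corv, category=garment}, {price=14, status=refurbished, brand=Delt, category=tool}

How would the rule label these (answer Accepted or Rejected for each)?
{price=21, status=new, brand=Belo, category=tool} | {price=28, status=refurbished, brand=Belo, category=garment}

The rule appears to be: status is not refurbished.
{price=21, status=new, brand=Belo, category=tool} — status is new, hence Accepted.
{price=28, status=refurbished, brand=Belo, category=garment} — status is refurbished, hence Rejected.

Accepted, Rejected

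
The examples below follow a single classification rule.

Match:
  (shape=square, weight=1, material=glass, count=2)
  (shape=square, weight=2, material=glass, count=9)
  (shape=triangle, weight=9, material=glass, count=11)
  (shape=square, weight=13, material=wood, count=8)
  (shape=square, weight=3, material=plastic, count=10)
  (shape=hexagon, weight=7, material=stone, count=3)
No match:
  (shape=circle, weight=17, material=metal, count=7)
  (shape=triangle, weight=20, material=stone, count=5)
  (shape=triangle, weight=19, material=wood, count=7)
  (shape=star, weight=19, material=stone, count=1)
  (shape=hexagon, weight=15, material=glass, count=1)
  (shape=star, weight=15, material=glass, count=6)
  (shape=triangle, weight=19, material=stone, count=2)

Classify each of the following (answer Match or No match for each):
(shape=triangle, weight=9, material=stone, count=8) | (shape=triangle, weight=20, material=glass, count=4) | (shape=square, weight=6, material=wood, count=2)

Match, No match, Match

All 'Match' examples share one property — weight ≤ 13 — and every 'No match' example lacks it.
(shape=triangle, weight=9, material=stone, count=8): Match (weight = 9). (shape=triangle, weight=20, material=glass, count=4): No match (weight = 20). (shape=square, weight=6, material=wood, count=2): Match (weight = 6).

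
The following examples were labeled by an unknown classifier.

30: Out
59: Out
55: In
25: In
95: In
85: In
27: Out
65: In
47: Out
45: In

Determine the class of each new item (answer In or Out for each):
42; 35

Out, In

The rule appears to be: ends in digit 5.
42 → last digit 2 → Out. 35 → last digit 5 → In.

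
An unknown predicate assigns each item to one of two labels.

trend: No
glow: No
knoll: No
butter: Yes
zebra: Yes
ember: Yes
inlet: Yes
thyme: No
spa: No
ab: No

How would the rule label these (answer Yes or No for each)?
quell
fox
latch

Yes, No, No

'Yes' ⟺ has ≥ 2 vowels.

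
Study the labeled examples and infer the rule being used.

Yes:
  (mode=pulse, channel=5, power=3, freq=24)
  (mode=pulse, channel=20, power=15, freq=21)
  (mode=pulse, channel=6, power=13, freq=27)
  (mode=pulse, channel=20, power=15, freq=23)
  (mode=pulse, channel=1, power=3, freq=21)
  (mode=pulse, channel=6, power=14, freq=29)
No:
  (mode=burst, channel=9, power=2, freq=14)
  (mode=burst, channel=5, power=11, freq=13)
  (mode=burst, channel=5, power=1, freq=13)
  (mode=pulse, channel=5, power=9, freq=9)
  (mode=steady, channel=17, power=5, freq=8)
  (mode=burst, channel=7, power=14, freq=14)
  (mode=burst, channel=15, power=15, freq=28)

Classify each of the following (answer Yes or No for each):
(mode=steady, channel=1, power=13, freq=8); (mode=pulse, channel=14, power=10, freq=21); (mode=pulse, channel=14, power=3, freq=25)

No, Yes, Yes

One predicate separates the groups cleanly: mode is pulse AND freq ≥ 13.
(mode=steady, channel=1, power=13, freq=8): mode is steady, freq = 8 — fails this test, so No. (mode=pulse, channel=14, power=10, freq=21): mode is pulse, freq = 21 — qualifies, so Yes. (mode=pulse, channel=14, power=3, freq=25): mode is pulse, freq = 25 — qualifies, so Yes.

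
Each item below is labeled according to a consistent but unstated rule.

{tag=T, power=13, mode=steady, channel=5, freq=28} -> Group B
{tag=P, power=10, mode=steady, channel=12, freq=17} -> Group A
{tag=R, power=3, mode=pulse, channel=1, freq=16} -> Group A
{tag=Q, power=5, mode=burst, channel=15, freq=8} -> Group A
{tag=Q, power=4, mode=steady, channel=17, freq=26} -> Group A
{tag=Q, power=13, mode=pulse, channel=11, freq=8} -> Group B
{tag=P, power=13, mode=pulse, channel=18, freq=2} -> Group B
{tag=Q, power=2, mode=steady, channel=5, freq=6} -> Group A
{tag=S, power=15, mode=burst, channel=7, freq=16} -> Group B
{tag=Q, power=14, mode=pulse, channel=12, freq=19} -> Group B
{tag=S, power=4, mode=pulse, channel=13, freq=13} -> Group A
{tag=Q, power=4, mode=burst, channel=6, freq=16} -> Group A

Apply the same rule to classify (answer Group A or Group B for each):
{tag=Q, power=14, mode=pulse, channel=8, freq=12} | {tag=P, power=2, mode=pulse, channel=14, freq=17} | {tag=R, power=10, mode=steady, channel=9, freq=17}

Group B, Group A, Group A

The common property of the 'Group A' items is: power ≤ 10. No 'Group B' item has it.
Group B: {tag=Q, power=14, mode=pulse, channel=8, freq=12}, since power = 14.
Group A: {tag=P, power=2, mode=pulse, channel=14, freq=17}, since power = 2.
Group A: {tag=R, power=10, mode=steady, channel=9, freq=17}, since power = 10.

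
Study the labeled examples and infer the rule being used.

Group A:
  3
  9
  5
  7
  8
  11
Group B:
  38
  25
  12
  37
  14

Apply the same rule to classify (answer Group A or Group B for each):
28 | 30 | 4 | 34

Group B, Group B, Group A, Group B

The pattern is that an item is 'Group A' exactly when: at most 11.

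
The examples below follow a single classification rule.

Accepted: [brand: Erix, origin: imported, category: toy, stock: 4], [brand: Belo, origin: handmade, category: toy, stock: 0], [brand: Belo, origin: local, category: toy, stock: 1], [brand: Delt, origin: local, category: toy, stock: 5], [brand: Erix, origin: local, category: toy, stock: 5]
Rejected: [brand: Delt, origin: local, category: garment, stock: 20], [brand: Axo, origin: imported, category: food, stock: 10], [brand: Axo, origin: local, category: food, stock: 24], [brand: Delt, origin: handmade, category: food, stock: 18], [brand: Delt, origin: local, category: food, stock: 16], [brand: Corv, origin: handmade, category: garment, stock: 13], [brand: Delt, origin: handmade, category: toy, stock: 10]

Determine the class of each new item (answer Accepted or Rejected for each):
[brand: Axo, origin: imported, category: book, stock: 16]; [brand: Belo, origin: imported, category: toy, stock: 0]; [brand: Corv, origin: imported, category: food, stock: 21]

The pattern is that an item is 'Accepted' exactly when: stock ≤ 5.

Rejected, Accepted, Rejected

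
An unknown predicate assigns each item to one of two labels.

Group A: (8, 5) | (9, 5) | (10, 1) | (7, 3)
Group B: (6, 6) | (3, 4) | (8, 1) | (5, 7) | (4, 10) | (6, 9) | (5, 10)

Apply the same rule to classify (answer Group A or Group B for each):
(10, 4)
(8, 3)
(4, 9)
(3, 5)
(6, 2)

Group A, Group A, Group B, Group B, Group B

The pattern is that an item is 'Group A' exactly when: first > second AND sum ≥ 10.
(10, 4) → 10 > 4, 10+4 = 14 → Group A.
(8, 3) → 8 > 3, 8+3 = 11 → Group A.
(4, 9) → 4 < 9, 4+9 = 13 → Group B.
(3, 5) → 3 < 5, 3+5 = 8 → Group B.
(6, 2) → 6 > 2, 6+2 = 8 → Group B.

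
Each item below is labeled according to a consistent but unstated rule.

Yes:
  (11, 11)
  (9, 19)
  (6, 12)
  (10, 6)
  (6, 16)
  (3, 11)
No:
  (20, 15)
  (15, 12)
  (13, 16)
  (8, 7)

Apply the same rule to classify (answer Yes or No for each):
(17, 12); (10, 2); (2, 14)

The rule appears to be: sum is even.
(17, 12) — 17+12 = 29, hence No. (10, 2) — 10+2 = 12, hence Yes. (2, 14) — 2+14 = 16, hence Yes.

No, Yes, Yes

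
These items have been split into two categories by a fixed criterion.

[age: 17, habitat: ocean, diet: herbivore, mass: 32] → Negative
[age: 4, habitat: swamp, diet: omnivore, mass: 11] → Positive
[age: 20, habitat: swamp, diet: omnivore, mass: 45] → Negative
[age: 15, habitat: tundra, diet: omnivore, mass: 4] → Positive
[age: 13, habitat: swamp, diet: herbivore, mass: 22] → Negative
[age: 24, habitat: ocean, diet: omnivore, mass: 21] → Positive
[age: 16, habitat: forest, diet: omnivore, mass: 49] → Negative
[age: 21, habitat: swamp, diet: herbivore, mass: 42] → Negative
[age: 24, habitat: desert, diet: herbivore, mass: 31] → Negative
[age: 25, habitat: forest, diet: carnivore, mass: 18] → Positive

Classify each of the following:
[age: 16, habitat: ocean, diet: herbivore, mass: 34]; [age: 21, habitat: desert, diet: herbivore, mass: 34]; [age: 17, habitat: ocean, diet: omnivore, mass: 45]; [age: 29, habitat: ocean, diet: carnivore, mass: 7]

Negative, Negative, Negative, Positive

All 'Positive' examples share one property — mass ≤ 21 — and every 'Negative' example lacks it.
[age: 16, habitat: ocean, diet: herbivore, mass: 34]: Negative (mass = 34).
[age: 21, habitat: desert, diet: herbivore, mass: 34]: Negative (mass = 34).
[age: 17, habitat: ocean, diet: omnivore, mass: 45]: Negative (mass = 45).
[age: 29, habitat: ocean, diet: carnivore, mass: 7]: Positive (mass = 7).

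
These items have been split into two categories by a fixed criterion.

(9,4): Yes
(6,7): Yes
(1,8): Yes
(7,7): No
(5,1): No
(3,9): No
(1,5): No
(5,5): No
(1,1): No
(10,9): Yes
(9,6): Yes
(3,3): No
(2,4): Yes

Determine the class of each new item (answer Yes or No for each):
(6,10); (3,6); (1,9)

Every 'Yes' example satisfies: product is even. None of the 'No' examples do.
(6,10) — 6·10 = 60, hence Yes.
(3,6) — 3·6 = 18, hence Yes.
(1,9) — 1·9 = 9, hence No.

Yes, Yes, No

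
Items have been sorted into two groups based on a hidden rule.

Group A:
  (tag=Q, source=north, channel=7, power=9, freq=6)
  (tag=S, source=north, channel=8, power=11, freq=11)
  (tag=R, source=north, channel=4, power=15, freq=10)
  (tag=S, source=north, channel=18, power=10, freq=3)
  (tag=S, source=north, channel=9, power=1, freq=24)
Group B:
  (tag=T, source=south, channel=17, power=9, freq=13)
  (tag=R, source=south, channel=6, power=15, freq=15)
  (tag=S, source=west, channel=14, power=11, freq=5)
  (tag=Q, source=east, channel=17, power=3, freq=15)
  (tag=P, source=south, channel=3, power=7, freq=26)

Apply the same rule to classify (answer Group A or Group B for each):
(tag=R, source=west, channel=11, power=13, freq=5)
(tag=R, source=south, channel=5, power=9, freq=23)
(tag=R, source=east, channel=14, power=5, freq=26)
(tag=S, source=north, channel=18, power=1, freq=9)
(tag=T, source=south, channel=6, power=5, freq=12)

Group B, Group B, Group B, Group A, Group B

All 'Group A' examples share one property — source is north — and every 'Group B' example lacks it.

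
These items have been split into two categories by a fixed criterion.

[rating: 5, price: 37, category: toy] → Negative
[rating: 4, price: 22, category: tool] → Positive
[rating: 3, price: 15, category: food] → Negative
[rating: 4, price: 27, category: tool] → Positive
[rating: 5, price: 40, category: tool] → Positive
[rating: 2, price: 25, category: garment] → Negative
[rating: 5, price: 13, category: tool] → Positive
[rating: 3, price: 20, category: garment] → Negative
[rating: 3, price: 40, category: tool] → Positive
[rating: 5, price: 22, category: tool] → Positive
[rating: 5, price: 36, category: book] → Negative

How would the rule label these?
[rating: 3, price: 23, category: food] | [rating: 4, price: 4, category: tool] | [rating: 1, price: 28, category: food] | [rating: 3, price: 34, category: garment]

All 'Positive' examples share one property — category is tool — and every 'Negative' example lacks it.

Negative, Positive, Negative, Negative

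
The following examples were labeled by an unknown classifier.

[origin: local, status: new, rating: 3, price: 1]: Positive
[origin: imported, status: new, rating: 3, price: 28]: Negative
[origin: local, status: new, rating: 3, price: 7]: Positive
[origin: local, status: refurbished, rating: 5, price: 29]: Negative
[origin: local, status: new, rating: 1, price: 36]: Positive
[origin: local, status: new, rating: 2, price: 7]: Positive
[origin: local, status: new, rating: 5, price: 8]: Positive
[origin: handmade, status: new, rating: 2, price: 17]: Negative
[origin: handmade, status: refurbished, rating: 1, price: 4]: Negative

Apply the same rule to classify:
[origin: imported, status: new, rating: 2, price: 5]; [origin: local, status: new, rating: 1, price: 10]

One predicate separates the groups cleanly: status is new AND origin is local.
[origin: imported, status: new, rating: 2, price: 5]: Negative (status is new, origin is imported).
[origin: local, status: new, rating: 1, price: 10]: Positive (status is new, origin is local).

Negative, Positive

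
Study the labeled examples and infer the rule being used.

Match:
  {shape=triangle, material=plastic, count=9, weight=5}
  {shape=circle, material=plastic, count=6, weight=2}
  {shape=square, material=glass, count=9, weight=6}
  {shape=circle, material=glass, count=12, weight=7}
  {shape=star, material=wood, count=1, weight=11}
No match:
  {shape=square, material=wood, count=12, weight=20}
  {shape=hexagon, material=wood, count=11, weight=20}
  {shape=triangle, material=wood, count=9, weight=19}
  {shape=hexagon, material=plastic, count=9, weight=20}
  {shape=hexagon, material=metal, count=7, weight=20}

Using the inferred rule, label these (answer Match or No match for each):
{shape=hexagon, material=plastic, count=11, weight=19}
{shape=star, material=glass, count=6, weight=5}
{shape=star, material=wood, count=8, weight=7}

No match, Match, Match

'Match' ⟺ weight ≤ 11.
{shape=hexagon, material=plastic, count=11, weight=19} → weight = 19 → No match.
{shape=star, material=glass, count=6, weight=5} → weight = 5 → Match.
{shape=star, material=wood, count=8, weight=7} → weight = 7 → Match.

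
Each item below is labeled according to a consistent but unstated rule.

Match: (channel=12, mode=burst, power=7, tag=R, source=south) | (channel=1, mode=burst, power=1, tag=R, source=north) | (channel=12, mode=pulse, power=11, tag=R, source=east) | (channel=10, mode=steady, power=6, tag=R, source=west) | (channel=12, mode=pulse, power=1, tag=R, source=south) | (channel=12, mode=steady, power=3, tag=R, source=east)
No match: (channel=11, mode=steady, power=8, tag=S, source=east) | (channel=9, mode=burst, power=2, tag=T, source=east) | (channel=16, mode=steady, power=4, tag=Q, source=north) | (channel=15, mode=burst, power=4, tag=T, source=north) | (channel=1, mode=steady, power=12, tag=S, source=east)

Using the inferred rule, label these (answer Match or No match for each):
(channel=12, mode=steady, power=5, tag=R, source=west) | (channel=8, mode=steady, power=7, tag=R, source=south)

Match, Match

All 'Match' examples share one property — tag is R — and every 'No match' example lacks it.
(channel=12, mode=steady, power=5, tag=R, source=west): tag is R — checks out, so Match.
(channel=8, mode=steady, power=7, tag=R, source=south): tag is R — checks out, so Match.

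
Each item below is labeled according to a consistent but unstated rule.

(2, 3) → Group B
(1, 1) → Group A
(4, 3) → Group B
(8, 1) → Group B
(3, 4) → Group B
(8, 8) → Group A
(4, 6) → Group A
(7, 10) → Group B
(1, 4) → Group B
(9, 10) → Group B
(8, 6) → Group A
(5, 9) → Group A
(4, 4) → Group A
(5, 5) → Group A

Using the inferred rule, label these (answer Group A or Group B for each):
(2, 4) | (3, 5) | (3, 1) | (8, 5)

The rule appears to be: sum is even.
(2, 4): 2+4 = 6 — satisfies this, so Group A.
(3, 5): 3+5 = 8 — satisfies this, so Group A.
(3, 1): 3+1 = 4 — satisfies this, so Group A.
(8, 5): 8+5 = 13 — does not fit, so Group B.

Group A, Group A, Group A, Group B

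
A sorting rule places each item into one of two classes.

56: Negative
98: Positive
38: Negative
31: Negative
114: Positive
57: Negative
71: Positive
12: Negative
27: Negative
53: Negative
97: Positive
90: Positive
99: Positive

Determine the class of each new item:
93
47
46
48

Positive, Negative, Negative, Negative

The classifier is using: at least 71.
93: Positive (93 ≥ 71).
47: Negative (47 < 71).
46: Negative (46 < 71).
48: Negative (48 < 71).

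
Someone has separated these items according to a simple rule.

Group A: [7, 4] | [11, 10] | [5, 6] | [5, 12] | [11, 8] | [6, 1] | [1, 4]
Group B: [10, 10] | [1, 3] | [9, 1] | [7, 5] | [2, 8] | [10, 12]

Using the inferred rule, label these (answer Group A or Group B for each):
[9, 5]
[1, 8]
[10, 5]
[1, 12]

Group B, Group A, Group A, Group A

One predicate separates the groups cleanly: sum is odd.
Group B: [9, 5], since 9+5 = 14.
Group A: [1, 8], since 1+8 = 9.
Group A: [10, 5], since 10+5 = 15.
Group A: [1, 12], since 1+12 = 13.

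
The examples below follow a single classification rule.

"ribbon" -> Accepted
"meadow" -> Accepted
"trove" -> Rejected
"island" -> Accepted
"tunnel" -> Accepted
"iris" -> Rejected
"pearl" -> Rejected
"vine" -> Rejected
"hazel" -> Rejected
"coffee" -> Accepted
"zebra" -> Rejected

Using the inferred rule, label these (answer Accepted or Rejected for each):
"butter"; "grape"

'Accepted' ⟺ length 6.
"butter": length 6, checks out → Accepted. "grape": length 5, does not satisfy this → Rejected.

Accepted, Rejected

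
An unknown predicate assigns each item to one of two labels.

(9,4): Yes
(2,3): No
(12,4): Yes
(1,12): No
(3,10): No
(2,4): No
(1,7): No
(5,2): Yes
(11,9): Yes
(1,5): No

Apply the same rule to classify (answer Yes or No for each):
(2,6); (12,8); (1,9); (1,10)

No, Yes, No, No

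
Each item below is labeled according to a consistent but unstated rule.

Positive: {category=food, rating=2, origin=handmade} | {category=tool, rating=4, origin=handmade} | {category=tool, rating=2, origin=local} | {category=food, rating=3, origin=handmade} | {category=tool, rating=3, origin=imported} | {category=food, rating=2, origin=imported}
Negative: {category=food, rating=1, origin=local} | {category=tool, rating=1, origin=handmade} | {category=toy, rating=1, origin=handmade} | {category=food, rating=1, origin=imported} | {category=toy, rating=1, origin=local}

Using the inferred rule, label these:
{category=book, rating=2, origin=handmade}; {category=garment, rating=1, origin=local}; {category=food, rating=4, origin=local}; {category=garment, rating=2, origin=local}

Positive, Negative, Positive, Positive

Every 'Positive' example satisfies: rating ≥ 2. None of the 'Negative' examples do.
Positive: {category=book, rating=2, origin=handmade}, since rating = 2.
Negative: {category=garment, rating=1, origin=local}, since rating = 1.
Positive: {category=food, rating=4, origin=local}, since rating = 4.
Positive: {category=garment, rating=2, origin=local}, since rating = 2.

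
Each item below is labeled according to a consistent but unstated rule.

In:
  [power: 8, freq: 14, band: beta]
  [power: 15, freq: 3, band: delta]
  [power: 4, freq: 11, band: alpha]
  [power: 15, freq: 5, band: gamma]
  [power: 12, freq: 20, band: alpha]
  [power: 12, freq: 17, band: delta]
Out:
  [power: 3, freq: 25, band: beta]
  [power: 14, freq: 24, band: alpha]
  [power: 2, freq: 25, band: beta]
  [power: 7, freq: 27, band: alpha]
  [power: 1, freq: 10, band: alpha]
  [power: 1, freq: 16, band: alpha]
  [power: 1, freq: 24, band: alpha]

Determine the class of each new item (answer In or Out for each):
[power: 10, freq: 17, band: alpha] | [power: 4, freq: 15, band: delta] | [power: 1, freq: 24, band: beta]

In, In, Out

The common property of the 'In' items is: freq ≤ 20 AND power ≥ 2. No 'Out' item has it.
[power: 10, freq: 17, band: alpha]: In (freq = 17, power = 10). [power: 4, freq: 15, band: delta]: In (freq = 15, power = 4). [power: 1, freq: 24, band: beta]: Out (freq = 24, power = 1).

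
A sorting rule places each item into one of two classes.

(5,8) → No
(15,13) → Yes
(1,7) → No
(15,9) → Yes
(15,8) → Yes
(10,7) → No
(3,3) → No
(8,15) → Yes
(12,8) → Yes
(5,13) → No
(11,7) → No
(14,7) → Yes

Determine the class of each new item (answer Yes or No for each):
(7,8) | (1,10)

No, No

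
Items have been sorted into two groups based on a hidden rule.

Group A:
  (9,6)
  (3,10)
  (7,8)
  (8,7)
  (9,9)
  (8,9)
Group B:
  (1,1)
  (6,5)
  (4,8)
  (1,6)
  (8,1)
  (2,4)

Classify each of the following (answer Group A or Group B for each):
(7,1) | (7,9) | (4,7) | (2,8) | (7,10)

Group B, Group A, Group B, Group B, Group A

All 'Group A' examples share one property — sum ≥ 13 — and every 'Group B' example lacks it.
Group B: (7,1), since 7+1 = 8. Group A: (7,9), since 7+9 = 16. Group B: (4,7), since 4+7 = 11. Group B: (2,8), since 2+8 = 10. Group A: (7,10), since 7+10 = 17.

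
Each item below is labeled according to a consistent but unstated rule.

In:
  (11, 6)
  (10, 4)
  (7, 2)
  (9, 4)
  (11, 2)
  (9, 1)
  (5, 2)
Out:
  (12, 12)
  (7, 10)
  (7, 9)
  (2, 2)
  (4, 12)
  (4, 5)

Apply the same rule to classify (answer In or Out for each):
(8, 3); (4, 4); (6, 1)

Looking at the examples, the only property every 'In' case has and every 'Out' case lacks is: first > second.
(8, 3): In (8 > 3). (4, 4): Out (4 = 4). (6, 1): In (6 > 1).

In, Out, In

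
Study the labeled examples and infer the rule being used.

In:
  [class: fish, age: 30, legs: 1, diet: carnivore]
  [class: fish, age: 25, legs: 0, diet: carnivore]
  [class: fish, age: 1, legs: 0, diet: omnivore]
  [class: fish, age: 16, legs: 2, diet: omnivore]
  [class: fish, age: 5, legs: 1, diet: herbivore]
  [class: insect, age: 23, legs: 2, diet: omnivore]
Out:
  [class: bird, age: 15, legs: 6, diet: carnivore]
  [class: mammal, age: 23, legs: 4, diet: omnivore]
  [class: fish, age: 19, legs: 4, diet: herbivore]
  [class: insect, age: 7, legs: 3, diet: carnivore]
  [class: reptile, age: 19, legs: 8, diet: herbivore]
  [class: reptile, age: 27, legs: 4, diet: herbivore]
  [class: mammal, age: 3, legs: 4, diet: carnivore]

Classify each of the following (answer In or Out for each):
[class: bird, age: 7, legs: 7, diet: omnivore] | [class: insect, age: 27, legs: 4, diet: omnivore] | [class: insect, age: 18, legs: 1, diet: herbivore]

Out, Out, In

Every 'In' example satisfies: legs ≤ 2. None of the 'Out' examples do.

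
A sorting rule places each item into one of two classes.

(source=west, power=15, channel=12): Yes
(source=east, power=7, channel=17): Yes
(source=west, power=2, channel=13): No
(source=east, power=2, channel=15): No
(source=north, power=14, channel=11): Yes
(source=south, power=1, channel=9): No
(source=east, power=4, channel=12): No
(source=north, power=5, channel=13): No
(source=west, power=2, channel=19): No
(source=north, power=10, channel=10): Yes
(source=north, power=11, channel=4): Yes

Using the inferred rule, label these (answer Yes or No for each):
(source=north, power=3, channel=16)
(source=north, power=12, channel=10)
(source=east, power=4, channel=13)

The pattern is that an item is 'Yes' exactly when: power ≥ 7.
No: (source=north, power=3, channel=16), since power = 3. Yes: (source=north, power=12, channel=10), since power = 12. No: (source=east, power=4, channel=13), since power = 4.

No, Yes, No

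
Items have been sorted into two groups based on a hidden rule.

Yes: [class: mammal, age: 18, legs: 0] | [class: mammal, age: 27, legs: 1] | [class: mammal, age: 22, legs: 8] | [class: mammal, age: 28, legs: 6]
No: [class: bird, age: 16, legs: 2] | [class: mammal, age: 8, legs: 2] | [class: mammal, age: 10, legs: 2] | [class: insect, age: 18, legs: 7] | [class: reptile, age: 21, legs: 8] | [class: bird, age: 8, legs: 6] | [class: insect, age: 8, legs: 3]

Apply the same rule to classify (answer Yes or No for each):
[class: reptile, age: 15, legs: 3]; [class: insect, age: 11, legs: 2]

No, No

Every 'Yes' example satisfies: class is mammal AND age ≥ 16. None of the 'No' examples do.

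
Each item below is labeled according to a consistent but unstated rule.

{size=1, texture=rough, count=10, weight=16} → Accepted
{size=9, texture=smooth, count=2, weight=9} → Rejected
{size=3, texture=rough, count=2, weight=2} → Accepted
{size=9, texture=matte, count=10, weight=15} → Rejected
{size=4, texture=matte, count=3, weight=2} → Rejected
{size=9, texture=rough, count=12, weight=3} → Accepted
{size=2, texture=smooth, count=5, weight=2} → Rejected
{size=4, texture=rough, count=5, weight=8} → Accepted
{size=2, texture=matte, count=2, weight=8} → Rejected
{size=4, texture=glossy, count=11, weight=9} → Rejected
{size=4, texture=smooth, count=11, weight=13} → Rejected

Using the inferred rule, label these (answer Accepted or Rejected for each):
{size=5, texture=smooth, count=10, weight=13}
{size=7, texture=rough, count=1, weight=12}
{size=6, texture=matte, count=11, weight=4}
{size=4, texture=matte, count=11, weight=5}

Comparing the two groups points to one rule — texture is rough.
{size=5, texture=smooth, count=10, weight=13} → texture is smooth → Rejected. {size=7, texture=rough, count=1, weight=12} → texture is rough → Accepted. {size=6, texture=matte, count=11, weight=4} → texture is matte → Rejected. {size=4, texture=matte, count=11, weight=5} → texture is matte → Rejected.

Rejected, Accepted, Rejected, Rejected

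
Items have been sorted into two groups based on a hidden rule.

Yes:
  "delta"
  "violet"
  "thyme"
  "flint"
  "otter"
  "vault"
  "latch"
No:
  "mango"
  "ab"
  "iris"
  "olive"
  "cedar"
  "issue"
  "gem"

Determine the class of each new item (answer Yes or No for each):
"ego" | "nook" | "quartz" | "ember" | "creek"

No, No, Yes, No, No

The rule appears to be: contains 't'.
"ego": no 't' — doesn't qualify, so No.
"nook": no 't' — doesn't qualify, so No.
"quartz": has 't' — matches, so Yes.
"ember": no 't' — doesn't qualify, so No.
"creek": no 't' — doesn't qualify, so No.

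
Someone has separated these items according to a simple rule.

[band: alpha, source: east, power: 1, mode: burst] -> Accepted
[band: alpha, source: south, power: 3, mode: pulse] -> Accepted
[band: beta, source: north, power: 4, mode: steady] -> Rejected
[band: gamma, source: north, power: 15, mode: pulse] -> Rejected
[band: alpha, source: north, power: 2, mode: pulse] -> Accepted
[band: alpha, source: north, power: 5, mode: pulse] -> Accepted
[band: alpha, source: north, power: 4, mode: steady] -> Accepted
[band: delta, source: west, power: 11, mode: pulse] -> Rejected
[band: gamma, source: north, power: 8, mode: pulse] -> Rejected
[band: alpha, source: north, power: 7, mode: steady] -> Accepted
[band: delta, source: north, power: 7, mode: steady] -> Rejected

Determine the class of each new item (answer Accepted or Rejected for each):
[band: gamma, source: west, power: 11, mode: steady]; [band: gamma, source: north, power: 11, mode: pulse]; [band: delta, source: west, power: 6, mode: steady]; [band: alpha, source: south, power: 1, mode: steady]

Rejected, Rejected, Rejected, Accepted

The simplest hypothesis consistent with all the labels is: band is alpha.
[band: gamma, source: west, power: 11, mode: steady] — band is gamma, hence Rejected. [band: gamma, source: north, power: 11, mode: pulse] — band is gamma, hence Rejected. [band: delta, source: west, power: 6, mode: steady] — band is delta, hence Rejected. [band: alpha, source: south, power: 1, mode: steady] — band is alpha, hence Accepted.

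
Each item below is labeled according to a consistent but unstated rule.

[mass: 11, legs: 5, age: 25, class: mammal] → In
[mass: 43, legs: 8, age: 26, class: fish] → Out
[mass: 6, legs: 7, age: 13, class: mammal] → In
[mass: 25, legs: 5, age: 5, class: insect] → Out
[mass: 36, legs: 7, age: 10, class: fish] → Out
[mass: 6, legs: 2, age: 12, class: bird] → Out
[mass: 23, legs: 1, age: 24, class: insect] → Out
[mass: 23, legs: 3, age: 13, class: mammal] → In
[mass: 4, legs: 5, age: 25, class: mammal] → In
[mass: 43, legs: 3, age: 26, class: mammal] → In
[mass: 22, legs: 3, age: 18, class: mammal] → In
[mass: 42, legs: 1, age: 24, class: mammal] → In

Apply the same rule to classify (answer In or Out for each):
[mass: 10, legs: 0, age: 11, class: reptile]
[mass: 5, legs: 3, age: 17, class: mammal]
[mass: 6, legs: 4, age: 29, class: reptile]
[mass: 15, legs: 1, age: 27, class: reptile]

The classifier is using: class is mammal.
[mass: 10, legs: 0, age: 11, class: reptile] → class is reptile → Out. [mass: 5, legs: 3, age: 17, class: mammal] → class is mammal → In. [mass: 6, legs: 4, age: 29, class: reptile] → class is reptile → Out. [mass: 15, legs: 1, age: 27, class: reptile] → class is reptile → Out.

Out, In, Out, Out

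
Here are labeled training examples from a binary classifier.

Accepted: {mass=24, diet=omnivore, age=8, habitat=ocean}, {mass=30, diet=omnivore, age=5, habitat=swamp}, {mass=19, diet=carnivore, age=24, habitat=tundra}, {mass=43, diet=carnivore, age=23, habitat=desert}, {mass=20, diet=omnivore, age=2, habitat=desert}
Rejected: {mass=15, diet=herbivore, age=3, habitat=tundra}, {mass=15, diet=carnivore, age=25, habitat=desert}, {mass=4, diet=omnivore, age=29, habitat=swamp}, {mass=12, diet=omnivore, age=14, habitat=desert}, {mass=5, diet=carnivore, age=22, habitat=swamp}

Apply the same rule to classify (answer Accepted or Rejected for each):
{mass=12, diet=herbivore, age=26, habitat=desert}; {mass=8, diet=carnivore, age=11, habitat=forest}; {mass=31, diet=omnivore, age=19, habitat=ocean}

Rejected, Rejected, Accepted

'Accepted' ⟺ mass ≥ 19.
{mass=12, diet=herbivore, age=26, habitat=desert} → mass = 12 → Rejected.
{mass=8, diet=carnivore, age=11, habitat=forest} → mass = 8 → Rejected.
{mass=31, diet=omnivore, age=19, habitat=ocean} → mass = 31 → Accepted.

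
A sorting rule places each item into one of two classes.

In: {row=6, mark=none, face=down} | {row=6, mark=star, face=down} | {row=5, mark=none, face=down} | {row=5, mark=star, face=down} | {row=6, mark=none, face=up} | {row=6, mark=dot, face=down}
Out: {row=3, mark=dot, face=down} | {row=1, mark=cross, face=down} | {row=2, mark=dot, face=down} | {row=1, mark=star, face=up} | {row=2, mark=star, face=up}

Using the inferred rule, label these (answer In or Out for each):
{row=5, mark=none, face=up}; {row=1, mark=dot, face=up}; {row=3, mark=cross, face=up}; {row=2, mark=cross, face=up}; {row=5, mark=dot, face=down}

In, Out, Out, Out, In

The common property of the 'In' items is: row ≥ 5. No 'Out' item has it.
{row=5, mark=none, face=up}: row = 5, meets the rule → In.
{row=1, mark=dot, face=up}: row = 1, does not satisfy this → Out.
{row=3, mark=cross, face=up}: row = 3, does not satisfy this → Out.
{row=2, mark=cross, face=up}: row = 2, does not satisfy this → Out.
{row=5, mark=dot, face=down}: row = 5, meets the rule → In.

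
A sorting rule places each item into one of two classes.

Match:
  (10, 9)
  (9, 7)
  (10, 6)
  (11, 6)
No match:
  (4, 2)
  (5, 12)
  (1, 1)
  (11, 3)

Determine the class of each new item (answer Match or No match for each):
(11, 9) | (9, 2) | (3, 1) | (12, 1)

The classifier is using: min ≥ 6.
(11, 9): Match (min 9).
(9, 2): No match (min 2).
(3, 1): No match (min 1).
(12, 1): No match (min 1).

Match, No match, No match, No match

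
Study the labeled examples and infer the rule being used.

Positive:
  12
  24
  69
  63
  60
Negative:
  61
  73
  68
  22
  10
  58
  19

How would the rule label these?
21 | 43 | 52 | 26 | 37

Positive, Negative, Negative, Negative, Negative

Checking candidate rules against both groups, what survives is: multiple of 3.
21: Positive (21 = 3·7).
43: Negative (43 = 3·14 + 1).
52: Negative (52 = 3·17 + 1).
26: Negative (26 = 3·8 + 2).
37: Negative (37 = 3·12 + 1).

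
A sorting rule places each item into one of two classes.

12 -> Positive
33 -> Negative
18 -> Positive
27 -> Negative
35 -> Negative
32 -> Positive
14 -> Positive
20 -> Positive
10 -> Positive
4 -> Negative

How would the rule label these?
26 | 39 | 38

A rule that fits every label: even AND at least 10 — true of each 'Positive' example, false of each 'Negative' one.

Positive, Negative, Positive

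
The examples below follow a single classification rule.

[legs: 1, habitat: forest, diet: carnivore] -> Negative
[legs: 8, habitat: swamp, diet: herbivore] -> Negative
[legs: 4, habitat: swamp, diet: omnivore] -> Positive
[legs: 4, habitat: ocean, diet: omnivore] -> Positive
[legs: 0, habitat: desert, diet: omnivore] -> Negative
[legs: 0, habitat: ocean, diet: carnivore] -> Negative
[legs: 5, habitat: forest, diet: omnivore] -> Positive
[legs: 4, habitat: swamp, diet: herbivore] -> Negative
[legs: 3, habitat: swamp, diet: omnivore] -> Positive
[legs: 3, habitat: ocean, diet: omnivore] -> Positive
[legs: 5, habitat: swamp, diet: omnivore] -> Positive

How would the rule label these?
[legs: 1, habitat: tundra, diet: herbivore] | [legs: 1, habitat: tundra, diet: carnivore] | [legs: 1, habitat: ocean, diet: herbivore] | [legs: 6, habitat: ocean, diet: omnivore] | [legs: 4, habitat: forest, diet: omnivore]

Negative, Negative, Negative, Positive, Positive

'Positive' ⟺ diet is omnivore AND legs ≥ 1.
[legs: 1, habitat: tundra, diet: herbivore] → diet is herbivore, legs = 1 → Negative.
[legs: 1, habitat: tundra, diet: carnivore] → diet is carnivore, legs = 1 → Negative.
[legs: 1, habitat: ocean, diet: herbivore] → diet is herbivore, legs = 1 → Negative.
[legs: 6, habitat: ocean, diet: omnivore] → diet is omnivore, legs = 6 → Positive.
[legs: 4, habitat: forest, diet: omnivore] → diet is omnivore, legs = 4 → Positive.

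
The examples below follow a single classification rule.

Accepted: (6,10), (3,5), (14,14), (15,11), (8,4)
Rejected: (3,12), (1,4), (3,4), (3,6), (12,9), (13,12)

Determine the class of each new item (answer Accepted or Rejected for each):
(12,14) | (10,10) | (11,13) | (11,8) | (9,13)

'Accepted' ⟺ sum is even.
(12,14) — 12+14 = 26, hence Accepted.
(10,10) — 10+10 = 20, hence Accepted.
(11,13) — 11+13 = 24, hence Accepted.
(11,8) — 11+8 = 19, hence Rejected.
(9,13) — 9+13 = 22, hence Accepted.

Accepted, Accepted, Accepted, Rejected, Accepted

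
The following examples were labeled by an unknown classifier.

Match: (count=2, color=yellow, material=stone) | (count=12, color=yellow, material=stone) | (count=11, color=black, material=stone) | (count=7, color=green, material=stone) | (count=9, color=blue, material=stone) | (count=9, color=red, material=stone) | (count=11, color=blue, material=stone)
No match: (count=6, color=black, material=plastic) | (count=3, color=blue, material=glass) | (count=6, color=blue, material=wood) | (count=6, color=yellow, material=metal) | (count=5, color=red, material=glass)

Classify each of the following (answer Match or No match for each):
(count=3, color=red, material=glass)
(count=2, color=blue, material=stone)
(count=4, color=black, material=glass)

No match, Match, No match

One predicate separates the groups cleanly: material is stone.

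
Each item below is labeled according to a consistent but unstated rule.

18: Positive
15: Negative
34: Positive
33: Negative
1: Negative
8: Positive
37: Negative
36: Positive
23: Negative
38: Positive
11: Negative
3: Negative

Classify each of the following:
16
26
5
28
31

Positive, Positive, Negative, Positive, Negative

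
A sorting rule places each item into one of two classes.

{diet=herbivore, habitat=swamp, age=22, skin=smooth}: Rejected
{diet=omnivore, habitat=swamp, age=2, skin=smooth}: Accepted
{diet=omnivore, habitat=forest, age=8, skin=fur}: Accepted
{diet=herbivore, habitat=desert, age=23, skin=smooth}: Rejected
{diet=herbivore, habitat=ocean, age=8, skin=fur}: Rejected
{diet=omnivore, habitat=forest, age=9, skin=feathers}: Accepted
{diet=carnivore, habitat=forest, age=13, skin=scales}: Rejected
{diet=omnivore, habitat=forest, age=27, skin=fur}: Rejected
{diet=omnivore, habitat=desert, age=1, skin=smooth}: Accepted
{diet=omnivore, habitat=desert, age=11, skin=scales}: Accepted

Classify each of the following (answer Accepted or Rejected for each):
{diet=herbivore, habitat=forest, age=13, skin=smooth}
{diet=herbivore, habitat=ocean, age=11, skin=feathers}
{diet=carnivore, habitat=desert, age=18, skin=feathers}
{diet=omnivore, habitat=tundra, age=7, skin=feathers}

The simplest hypothesis consistent with all the labels is: diet is omnivore AND age ≤ 11.
{diet=herbivore, habitat=forest, age=13, skin=smooth}: diet is herbivore, age = 13, does not satisfy this → Rejected.
{diet=herbivore, habitat=ocean, age=11, skin=feathers}: diet is herbivore, age = 11, does not satisfy this → Rejected.
{diet=carnivore, habitat=desert, age=18, skin=feathers}: diet is carnivore, age = 18, does not satisfy this → Rejected.
{diet=omnivore, habitat=tundra, age=7, skin=feathers}: diet is omnivore, age = 7, meets the rule → Accepted.

Rejected, Rejected, Rejected, Accepted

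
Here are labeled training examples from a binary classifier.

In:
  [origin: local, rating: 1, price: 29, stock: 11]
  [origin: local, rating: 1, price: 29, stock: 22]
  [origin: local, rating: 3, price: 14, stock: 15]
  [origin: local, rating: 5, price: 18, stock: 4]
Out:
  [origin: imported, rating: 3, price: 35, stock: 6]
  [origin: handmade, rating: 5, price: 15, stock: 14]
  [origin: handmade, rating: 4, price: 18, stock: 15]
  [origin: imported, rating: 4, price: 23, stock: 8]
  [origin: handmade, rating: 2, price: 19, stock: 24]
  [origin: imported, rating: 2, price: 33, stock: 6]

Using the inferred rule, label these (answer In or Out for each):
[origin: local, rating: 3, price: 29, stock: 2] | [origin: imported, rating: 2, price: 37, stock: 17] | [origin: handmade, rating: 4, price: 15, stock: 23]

In, Out, Out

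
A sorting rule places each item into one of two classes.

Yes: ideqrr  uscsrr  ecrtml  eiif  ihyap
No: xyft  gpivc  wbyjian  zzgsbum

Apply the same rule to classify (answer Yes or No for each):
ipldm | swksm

Every 'Yes' example satisfies: starts with a vowel. None of the 'No' examples do.
ipldm: Yes (starts with 'i').
swksm: No (starts with 's').

Yes, No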